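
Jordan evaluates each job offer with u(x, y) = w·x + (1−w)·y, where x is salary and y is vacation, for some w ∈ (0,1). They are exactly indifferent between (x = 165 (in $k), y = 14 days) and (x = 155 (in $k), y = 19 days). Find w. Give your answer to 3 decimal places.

w = 0.333

Indifference: w·165 + (1−w)·14 = w·155 + (1−w)·19.
Rearranging, 10·w − 5·(1−w) = 0.
Hence w = 5/(10+5) = 5/15 = 0.333.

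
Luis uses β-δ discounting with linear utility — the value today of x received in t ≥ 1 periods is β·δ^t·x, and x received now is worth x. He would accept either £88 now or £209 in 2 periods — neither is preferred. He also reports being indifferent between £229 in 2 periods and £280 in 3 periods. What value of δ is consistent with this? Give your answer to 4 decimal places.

From the later pair, β·δ^2·229 = β·δ^3·280; dividing through, δ = 229/280 = 0.81786.

δ ≈ 0.8179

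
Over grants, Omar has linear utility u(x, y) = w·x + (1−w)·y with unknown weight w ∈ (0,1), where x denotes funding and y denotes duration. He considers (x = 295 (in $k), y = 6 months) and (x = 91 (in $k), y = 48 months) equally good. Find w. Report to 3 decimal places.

w = 0.171

u(295,6) = u(91,48) means w·295 + (1−w)·6 = w·91 + (1−w)·48.
w·(295−91) = (1−w)·(48−6), i.e. w·204 = (1−w)·42.
Hence w = 42/(204+42) = 42/246 = 0.171.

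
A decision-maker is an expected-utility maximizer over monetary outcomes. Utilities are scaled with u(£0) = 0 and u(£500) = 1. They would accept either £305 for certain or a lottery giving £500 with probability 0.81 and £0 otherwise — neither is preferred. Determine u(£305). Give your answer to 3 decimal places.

0.810

u(£305) equals the lottery's expected utility: 0.81·1 + 0.19·0 = 0.81.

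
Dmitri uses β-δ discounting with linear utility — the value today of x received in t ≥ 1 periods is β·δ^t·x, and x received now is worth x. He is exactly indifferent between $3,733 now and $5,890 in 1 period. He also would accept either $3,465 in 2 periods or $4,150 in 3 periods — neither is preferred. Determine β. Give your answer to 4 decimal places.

β ≈ 0.7591

The second indifference involves only future payoffs, so β cancels: β·δ^2·3465 = β·δ^3·4150, giving δ = 3465/4150 = 0.83494.
Substituting δ into 3733 = β·δ·5890: β = 3733/(4917.795) ≈ 0.7591.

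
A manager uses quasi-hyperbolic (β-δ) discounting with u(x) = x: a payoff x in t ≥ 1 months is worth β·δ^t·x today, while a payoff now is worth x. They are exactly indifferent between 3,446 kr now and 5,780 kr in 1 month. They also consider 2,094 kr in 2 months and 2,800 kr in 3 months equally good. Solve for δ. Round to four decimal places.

δ ≈ 0.7479

Both payoffs in the second observation are in the future, so β drops out: δ^2·2094 = δ^3·2800 ⇒ δ = 2094/2800 = 0.74786.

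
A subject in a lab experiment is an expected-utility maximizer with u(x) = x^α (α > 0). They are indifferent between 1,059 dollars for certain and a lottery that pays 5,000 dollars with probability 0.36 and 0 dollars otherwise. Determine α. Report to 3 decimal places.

The lottery's expected utility is 0.36·u(5000) + 0.64·u(0) = 0.36·5000^α (since u(0) = 0 for α > 0).
Equating: 1059^α = 0.36·5000^α, i.e. 0.2118^α = 0.36.
α = ln(0.36) / ln(1059/5000) = -1.021651/-1.552113 ≈ 0.658.

α ≈ 0.658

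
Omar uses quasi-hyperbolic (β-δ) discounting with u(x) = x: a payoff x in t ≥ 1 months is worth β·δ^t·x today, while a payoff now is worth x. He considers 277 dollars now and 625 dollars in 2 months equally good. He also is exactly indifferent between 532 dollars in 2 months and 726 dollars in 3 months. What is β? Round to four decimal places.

β ≈ 0.8254

From the later pair, β·δ^2·532 = β·δ^3·726; dividing through, δ = 532/726 = 0.73278.
Substituting δ into 277 = β·δ^2·625: β = 277/(335.606) ≈ 0.8254.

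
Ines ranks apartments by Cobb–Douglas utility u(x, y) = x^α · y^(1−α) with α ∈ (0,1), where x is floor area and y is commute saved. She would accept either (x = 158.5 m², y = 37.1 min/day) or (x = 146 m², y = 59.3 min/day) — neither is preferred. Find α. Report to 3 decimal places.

Indifference: 158.5^α · 37.1^(1−α) = 146^α · 59.3^(1−α).
(158.5/146)^α = (59.3/37.1)^(1−α); take logs: α·ln(158.5/146) = (1−α)·ln(59.3/37.1), i.e. α·0.082148 = (1−α)·0.468992.
With A = 0.082148 and B = 0.468992: α·A = (1−α)·B, so α = B/(A+B) = 0.468992/0.551140 ≈ 0.851.

α ≈ 0.851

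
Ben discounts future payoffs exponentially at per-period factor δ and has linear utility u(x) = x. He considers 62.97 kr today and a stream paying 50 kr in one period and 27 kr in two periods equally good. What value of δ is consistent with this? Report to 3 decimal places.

δ ≈ 0.860

The stream is worth 50δ + 27δ² today, so 50δ + 27δ² = 62.97.
Rearranged: 27δ² + 50δ − 62.97 = 0.
By the quadratic formula (taking the positive root), δ = (−50 + √9300.76) / 54 ≈ 0.860.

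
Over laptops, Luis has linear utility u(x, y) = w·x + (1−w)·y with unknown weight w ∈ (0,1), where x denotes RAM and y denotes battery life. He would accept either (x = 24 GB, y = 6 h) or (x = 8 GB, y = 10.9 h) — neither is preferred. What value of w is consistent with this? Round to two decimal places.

w = 0.23

Indifference: w·24 + (1−w)·6 = w·8 + (1−w)·10.9.
w·(24−8) = (1−w)·(10.9−6), i.e. w·16 = (1−w)·4.9.
So w/(1−w) = 4.9/16 = 0.3063, giving w = 4.9/(16+4.9) = 0.23.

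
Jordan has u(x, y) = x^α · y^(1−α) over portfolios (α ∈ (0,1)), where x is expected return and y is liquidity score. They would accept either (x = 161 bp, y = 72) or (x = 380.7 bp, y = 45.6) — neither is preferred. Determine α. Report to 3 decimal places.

Indifference: 161^α · 72^(1−α) = 380.7^α · 45.6^(1−α).
(161/380.7)^α = (45.6/72)^(1−α); take logs: α·ln(161/380.7) = (1−α)·ln(45.6/72), i.e. α·-0.860607 = (1−α)·-0.456758.
With A = -0.860607 and B = -0.456758: α·A = (1−α)·B, so α = B/(A+B) = -0.456758/-1.317365 ≈ 0.347.

α ≈ 0.347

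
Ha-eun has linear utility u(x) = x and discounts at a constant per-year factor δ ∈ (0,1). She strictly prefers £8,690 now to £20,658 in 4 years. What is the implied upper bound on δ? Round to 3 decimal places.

The preference means 8690 > δ^4·20658.
So δ^4 < 8690/20658 = 0.42066; taking the 4th root of both positive sides preserves the inequality.
δ < 0.42066^(1/4) = 0.805.

δ < 0.805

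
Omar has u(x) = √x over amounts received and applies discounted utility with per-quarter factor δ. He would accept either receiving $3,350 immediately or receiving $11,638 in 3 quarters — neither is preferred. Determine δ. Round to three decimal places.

The payoff in 3 quarters is discounted by δ^3, so u(3350) = δ^3·u(11638) and δ^3 = u(3350)/u(11638).
With u(x) = √x: δ^3 = √3350/√11638 = √(3350/11638) = 0.53652.
Hence δ = (0.53652)^(1/3) = 0.81257.

δ ≈ 0.813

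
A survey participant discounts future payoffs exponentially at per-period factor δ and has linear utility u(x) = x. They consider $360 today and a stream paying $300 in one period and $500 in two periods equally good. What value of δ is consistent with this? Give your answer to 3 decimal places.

δ ≈ 0.600

Equating present values: 360 = 300δ + 500δ².
Rearranged: 500δ² + 300δ − 360 = 0.
By the quadratic formula (taking the positive root), δ = (−300 + √810000.00) / 1000 ≈ 0.600.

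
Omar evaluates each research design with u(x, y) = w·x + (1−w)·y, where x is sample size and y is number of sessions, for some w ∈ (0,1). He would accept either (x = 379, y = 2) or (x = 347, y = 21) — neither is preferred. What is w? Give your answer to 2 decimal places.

w = 0.37

Indifference: w·379 + (1−w)·2 = w·347 + (1−w)·21.
w·(379−347) = (1−w)·(21−2), i.e. w·32 = (1−w)·19.
The marginal rate of substitution is 19/32, so w = 19/(32+19) = 0.37.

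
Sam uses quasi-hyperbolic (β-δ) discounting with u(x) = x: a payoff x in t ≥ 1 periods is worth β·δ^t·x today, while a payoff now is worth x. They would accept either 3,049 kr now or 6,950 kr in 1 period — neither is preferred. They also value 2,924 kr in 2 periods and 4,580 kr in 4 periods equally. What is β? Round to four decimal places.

β ≈ 0.5491

Both payoffs in the second observation are in the future, so β drops out: δ^2·2924 = δ^4·4580 ⇒ δ^2 = 2924/4580 = 0.63843, so δ = 0.79902.
Now use the now-vs-future pair: 3049 = β·δ·6950 gives β = 3049/(0.79902·6950) ≈ 0.5491.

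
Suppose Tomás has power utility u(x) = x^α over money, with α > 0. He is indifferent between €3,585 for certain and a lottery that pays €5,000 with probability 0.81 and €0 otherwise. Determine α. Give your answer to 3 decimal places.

α ≈ 0.633

EU(lottery) = 0.81·5000^α + 0.19·0 = 0.81·5000^α.
Equating: 3585^α = 0.81·5000^α, i.e. 0.7170^α = 0.81.
Taking logs: α·ln(3585/5000) = ln(0.81), so α = -0.210721 / -0.332679 ≈ 0.633.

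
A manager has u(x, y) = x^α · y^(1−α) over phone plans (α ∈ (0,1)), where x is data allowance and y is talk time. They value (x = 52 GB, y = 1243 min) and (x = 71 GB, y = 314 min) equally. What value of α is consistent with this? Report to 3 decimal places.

α ≈ 0.815

Indifference: 52^α · 1243^(1−α) = 71^α · 314^(1−α).
Rearrange to (52/71)^α = (314/1243)^(1−α) and take logs: α·-0.311436 = (1−α)·-1.375890.
So α/(1−α) = (-1.375890)/(-0.311436) = 4.417890, and α = 4.417890/5.417890 ≈ 0.815.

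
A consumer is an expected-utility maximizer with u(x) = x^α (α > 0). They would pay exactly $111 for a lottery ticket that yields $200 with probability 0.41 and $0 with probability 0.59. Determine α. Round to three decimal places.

α ≈ 1.514

The lottery's expected utility is 0.41·u(200) + 0.59·u(0) = 0.41·200^α (since u(0) = 0 for α > 0).
Indifference: 111^α = 0.41·200^α, so (111/200)^α = 0.41.
Take logs: α = ln 0.41 / ln(111/200) ≈ 1.51430.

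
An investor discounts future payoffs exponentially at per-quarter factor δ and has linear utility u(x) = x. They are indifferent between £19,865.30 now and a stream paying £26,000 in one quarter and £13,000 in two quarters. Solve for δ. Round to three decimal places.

δ ≈ 0.590

The stream is worth 26000δ + 13000δ² today, so 26000δ + 13000δ² = 19865.30.
Rearranged: 13000δ² + 26000δ − 19865.30 = 0.
δ = (−26000 + √(26000² + 4·13000·19865.30)) / (2·13000) = (−26000 + √1708995600.00) / 26000 ≈ 0.590.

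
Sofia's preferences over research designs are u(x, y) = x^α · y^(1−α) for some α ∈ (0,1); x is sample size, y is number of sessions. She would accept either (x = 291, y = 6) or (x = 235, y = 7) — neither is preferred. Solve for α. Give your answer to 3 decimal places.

Set the two utilities equal: 291^α·6^(1−α) = 235^α·7^(1−α).
Rearrange to (291/235)^α = (7/6)^(1−α) and take logs: α·0.213738 = (1−α)·0.154151.
Thus α·(0.367889) = 0.154151, so α = 0.154151/0.367889 ≈ 0.419.

α ≈ 0.419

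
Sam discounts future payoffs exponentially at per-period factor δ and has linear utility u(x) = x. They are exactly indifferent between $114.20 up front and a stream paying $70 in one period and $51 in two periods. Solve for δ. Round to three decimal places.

δ ≈ 0.960

Equating present values: 114.20 = 70δ + 51δ².
That is, 51δ² + 70δ − 114.20 = 0, a quadratic in δ.
δ = (−70 + √(70² + 4·51·114.20)) / (2·51) = (−70 + √28196.80) / 102 ≈ 0.960.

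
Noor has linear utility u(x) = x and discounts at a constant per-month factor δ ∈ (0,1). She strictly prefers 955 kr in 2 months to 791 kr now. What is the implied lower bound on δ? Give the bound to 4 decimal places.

δ > 0.9101

Under u(x) = x this choice says 791 < δ^2·955.
Dividing by 955: δ^2 > 0.82827. Both sides are positive, so the square root keeps the direction.
δ > 0.82827^(1/2) = 0.9101.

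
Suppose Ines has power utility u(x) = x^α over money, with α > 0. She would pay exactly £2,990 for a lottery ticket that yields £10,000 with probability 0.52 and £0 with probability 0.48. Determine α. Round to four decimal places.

α ≈ 0.5416

The lottery's expected utility is 0.52·u(10000) + 0.48·u(0) = 0.52·10000^α (since u(0) = 0 for α > 0).
Indifference: 2990^α = 0.52·10000^α, so (2990/10000)^α = 0.52.
Take logs: α = ln 0.52 / ln(2990/10000) ≈ 0.541638.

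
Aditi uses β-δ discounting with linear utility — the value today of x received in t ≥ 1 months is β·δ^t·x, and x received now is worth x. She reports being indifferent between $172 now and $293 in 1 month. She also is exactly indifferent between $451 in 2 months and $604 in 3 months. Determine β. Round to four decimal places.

β ≈ 0.7862

The second indifference involves only future payoffs, so β cancels: β·δ^2·451 = β·δ^3·604, giving δ = 451/604 = 0.74669.
Substituting δ into 172 = β·δ·293: β = 172/(218.780) ≈ 0.7862.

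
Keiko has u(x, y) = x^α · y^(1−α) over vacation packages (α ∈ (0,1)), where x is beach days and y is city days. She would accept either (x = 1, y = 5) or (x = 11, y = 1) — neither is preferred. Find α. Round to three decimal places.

Indifference: 1^α · 5^(1−α) = 11^α · 1^(1−α).
(1/11)^α = (1/5)^(1−α); take logs: α·ln(1/11) = (1−α)·ln(1/5), i.e. α·-2.397895 = (1−α)·-1.609438.
Thus α·(-4.007333) = -1.609438, so α = -1.609438/-4.007333 ≈ 0.402.

α ≈ 0.402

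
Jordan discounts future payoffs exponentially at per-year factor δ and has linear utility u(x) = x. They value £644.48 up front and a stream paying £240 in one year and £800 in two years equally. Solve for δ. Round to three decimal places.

Equating present values: 644.48 = 240δ + 800δ².
That is, 800δ² + 240δ − 644.48 = 0, a quadratic in δ.
The positive root is δ = [−240 + √(240² + 4·800·644.48)] / (2·800) = (−240 + 1456.000)/1600 ≈ 0.760.

δ ≈ 0.760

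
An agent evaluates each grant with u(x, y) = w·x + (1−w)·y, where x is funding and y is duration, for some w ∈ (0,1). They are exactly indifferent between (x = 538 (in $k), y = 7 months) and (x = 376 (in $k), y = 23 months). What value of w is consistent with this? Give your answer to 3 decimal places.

w = 0.090

Equating utilities: w·538 + (1−w)·7 = w·376 + (1−w)·23.
w·(538−376) = (1−w)·(23−7), i.e. w·162 = (1−w)·16.
Hence w = 16/(162+16) = 16/178 = 0.090.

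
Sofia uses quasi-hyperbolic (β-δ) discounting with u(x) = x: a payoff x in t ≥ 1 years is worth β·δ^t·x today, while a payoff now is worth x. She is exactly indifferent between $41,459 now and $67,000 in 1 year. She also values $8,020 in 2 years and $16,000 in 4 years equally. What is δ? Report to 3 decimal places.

δ ≈ 0.708

From the later pair, β·δ^2·8020 = β·δ^4·16000; dividing through, δ^2 = 8020/16000 = 0.50125, so δ = 0.70799.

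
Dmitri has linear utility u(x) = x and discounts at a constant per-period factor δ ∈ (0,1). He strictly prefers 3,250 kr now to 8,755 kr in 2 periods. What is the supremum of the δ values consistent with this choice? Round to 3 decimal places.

Comparing present values: 3250 > δ^2·8755.
Dividing by 8755: δ^2 < 0.37122. Both sides are positive, so the square root keeps the direction.
δ < (3250/8755)^(1/2) ≈ 0.609.

δ < 0.609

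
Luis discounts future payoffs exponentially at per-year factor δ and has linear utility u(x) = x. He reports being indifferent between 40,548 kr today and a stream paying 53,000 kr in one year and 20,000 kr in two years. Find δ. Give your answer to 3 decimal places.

The stream is worth 53000δ + 20000δ² today, so 53000δ + 20000δ² = 40548.
Rearranged: 20000δ² + 53000δ − 40548 = 0.
δ = (−53000 + √(53000² + 4·20000·40548)) / (2·20000) = (−53000 + √6052840000.00) / 40000 ≈ 0.620.

δ ≈ 0.620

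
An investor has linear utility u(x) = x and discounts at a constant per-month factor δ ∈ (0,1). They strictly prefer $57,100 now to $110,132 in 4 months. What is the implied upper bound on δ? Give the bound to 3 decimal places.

δ < 0.849

The preference means 57100 > δ^4·110132.
Hence δ^4 < 57100/110132 = 0.51847, and x ↦ x^(1/4) is increasing on (0,∞).
δ < 0.51847^(1/4) = 0.849.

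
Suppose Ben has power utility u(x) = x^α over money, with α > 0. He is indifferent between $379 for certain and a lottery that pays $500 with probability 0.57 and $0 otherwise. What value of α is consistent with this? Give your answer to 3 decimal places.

α ≈ 2.029

The lottery's expected utility is 0.57·u(500) + 0.43·u(0) = 0.57·500^α (since u(0) = 0 for α > 0).
Setting u(379) equal to that: 379^α = 0.57·500^α ⇒ (379/500)^α = 0.57.
α = ln(0.57) / ln(379/500) = -0.562119/-0.277072 ≈ 2.029.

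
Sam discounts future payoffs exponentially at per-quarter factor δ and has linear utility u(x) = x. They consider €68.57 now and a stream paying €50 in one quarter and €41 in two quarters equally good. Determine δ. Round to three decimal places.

Present value of the stream is 50·δ + 41·δ². Indifference gives 50δ + 41δ² = 68.57.
Rearranged: 41δ² + 50δ − 68.57 = 0.
δ = (−50 + √(50² + 4·41·68.57)) / (2·41) = (−50 + √13745.48) / 82 ≈ 0.820.

δ ≈ 0.820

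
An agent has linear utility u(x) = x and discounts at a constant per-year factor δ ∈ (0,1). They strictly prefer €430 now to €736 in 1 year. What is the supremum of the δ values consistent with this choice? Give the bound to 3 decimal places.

Comparing present values: 430 > δ·736.
Dividing through by 736 gives δ < 0.58424.

δ < 0.584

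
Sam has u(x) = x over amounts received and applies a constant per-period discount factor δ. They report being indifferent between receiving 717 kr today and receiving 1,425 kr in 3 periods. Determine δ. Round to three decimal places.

Equating discounted utilities: u(717) = δ^3·u(1425) ⇒ δ^3 = u(717)/u(1425).
With u(x) = x: δ^3 = 717/1425 = 0.50316.
Hence δ = (0.50316)^(1/3) = 0.79537.

δ ≈ 0.795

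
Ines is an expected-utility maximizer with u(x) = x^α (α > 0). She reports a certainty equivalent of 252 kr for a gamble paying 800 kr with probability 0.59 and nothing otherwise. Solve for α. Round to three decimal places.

α ≈ 0.457

EU(lottery) = 0.59·800^α + 0.41·0 = 0.59·800^α.
Equating: 252^α = 0.59·800^α, i.e. 0.3150^α = 0.59.
α = ln(0.59) / ln(252/800) = -0.527633/-1.155183 ≈ 0.457.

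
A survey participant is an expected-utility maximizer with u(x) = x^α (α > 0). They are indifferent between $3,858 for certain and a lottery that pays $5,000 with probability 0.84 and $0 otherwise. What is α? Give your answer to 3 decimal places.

α ≈ 0.672

The lottery's expected utility is 0.84·u(5000) + 0.16·u(0) = 0.84·5000^α (since u(0) = 0 for α > 0).
Equating: 3858^α = 0.84·5000^α, i.e. 0.7716^α = 0.84.
Taking logs: α·ln(3858/5000) = ln(0.84), so α = -0.174353 / -0.259289 ≈ 0.672.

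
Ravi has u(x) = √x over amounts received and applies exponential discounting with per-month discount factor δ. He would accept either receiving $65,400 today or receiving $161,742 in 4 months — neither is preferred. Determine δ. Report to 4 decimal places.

δ ≈ 0.8930

Indifference means u(65400) = δ^4 · u(161742), so δ^4 = u(65400)/u(161742).
With u(x) = √x: δ^4 = √65400/√161742 = √(65400/161742) = 0.63588.
So δ = 0.63588^(1/4) ≈ 0.8930.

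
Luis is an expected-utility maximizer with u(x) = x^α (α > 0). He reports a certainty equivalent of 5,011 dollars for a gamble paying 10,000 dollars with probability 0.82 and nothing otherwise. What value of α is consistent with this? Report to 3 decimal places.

The lottery's expected utility is 0.82·u(10000) + 0.18·u(0) = 0.82·10000^α (since u(0) = 0 for α > 0).
Setting u(5011) equal to that: 5011^α = 0.82·10000^α ⇒ (5011/10000)^α = 0.82.
α = ln(0.82) / ln(5011/10000) = -0.198451/-0.690950 ≈ 0.287.

α ≈ 0.287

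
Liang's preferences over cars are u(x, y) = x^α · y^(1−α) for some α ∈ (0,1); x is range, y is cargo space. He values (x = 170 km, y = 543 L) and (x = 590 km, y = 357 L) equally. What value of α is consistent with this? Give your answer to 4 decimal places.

Indifference: 170^α · 543^(1−α) = 590^α · 357^(1−α).
(170/590)^α = (357/543)^(1−α); take logs: α·ln(170/590) = (1−α)·ln(357/543), i.e. α·-1.2443241 = (1−α)·-0.4193735.
With A = -1.2443241 and B = -0.4193735: α·A = (1−α)·B, so α = B/(A+B) = -0.4193735/-1.6636976 ≈ 0.2521.

α ≈ 0.2521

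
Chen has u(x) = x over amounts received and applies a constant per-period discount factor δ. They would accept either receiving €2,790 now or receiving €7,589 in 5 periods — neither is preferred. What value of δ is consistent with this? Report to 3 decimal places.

The payoff in 5 periods is discounted by δ^5, so u(2790) = δ^5·u(7589) and δ^5 = u(2790)/u(7589).
With u(x) = x: δ^5 = 2790/7589 = 0.36764.
Hence δ = (0.36764)^(1/5) = 0.81862.

δ ≈ 0.819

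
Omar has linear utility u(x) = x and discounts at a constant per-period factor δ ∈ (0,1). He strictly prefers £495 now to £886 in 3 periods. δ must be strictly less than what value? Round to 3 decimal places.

δ < 0.824

Under u(x) = x this choice says 495 > δ^3·886.
So δ^3 < 495/886 = 0.55869; taking the cube root of both positive sides preserves the inequality.
δ < 0.55869^(1/3) = 0.824.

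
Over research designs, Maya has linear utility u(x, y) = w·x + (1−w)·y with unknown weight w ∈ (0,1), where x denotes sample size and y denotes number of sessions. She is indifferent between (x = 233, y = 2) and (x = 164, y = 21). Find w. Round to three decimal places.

w = 0.216

Equating utilities: w·233 + (1−w)·2 = w·164 + (1−w)·21.
Rearranging, 69·w − 19·(1−w) = 0.
Hence w = 19/(69+19) = 19/88 = 0.216.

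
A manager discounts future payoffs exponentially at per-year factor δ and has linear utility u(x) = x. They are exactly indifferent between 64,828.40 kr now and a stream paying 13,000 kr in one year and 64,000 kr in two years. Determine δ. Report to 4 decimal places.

The stream is worth 13000δ + 64000δ² today, so 13000δ + 64000δ² = 64828.40.
So 64000δ² + 13000δ − 64828.40 = 0.
δ = (−13000 + √(13000² + 4·64000·64828.40)) / (2·64000) = (−13000 + √16765070400.00) / 128000 ≈ 0.9100.

δ ≈ 0.9100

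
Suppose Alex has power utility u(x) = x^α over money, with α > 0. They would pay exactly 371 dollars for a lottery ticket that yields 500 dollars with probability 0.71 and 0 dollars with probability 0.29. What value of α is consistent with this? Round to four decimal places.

α ≈ 1.1477

Since u(0) = 0, the lottery's EU is 0.71·500^α.
Equating: 371^α = 0.71·500^α, i.e. 0.7420^α = 0.71.
Take logs: α = ln 0.71 / ln(371/500) ≈ 1.147733.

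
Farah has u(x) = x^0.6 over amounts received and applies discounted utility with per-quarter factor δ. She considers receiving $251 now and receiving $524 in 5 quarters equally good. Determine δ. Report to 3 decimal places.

Equating discounted utilities: u(251) = δ^5·u(524) ⇒ δ^5 = u(251)/u(524).
With u(x) = x^0.6: δ^5 = 251^0.6/524^0.6 = (251/524)^0.6 = 0.64299.
So δ = 0.64299^(1/5) ≈ 0.915.

δ ≈ 0.915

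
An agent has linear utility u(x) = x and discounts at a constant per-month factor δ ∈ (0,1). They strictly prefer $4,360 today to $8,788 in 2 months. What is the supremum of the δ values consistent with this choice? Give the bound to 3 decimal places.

Comparing present values: 4360 > δ^2·8788.
Dividing by 8788: δ^2 < 0.49613. Both sides are positive, so the square root keeps the direction.
δ < 0.49613^(1/2) = 0.704.

δ < 0.704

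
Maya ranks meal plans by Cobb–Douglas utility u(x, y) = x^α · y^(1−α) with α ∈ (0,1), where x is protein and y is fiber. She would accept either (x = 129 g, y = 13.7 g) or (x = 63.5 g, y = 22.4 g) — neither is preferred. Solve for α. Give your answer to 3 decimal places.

α ≈ 0.410

Set the two utilities equal: 129^α·13.7^(1−α) = 63.5^α·22.4^(1−α).
(129/63.5)^α = (22.4/13.7)^(1−α); take logs: α·ln(129/63.5) = (1−α)·ln(22.4/13.7), i.e. α·0.708772 = (1−α)·0.491665.
So α/(1−α) = (0.491665)/(0.708772) = 0.693686, and α = 0.693686/1.693686 ≈ 0.410.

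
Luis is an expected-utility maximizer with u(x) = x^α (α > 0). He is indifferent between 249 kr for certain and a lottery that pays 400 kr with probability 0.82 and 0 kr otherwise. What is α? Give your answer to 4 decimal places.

α ≈ 0.4187

Since u(0) = 0, the lottery's EU is 0.82·400^α.
Equating: 249^α = 0.82·400^α, i.e. 0.6225^α = 0.82.
α = ln(0.82) / ln(249/400) = -0.1984509/-0.4740117 ≈ 0.4187.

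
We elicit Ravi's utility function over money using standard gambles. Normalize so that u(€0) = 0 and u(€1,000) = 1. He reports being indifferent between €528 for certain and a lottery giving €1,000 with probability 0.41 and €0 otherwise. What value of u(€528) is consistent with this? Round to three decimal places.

By the standard-gamble method, u(€528) is just the indifference probability on the best outcome: 0.41.

0.410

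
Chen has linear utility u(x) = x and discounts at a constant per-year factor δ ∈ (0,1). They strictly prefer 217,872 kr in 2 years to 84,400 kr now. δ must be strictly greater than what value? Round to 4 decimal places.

Comparing present values: 84400 < δ^2·217872.
Dividing by 217872: δ^2 > 0.38738. Both sides are positive, so the square root keeps the direction.
δ > (84400/217872)^(1/2) ≈ 0.6224.

δ > 0.6224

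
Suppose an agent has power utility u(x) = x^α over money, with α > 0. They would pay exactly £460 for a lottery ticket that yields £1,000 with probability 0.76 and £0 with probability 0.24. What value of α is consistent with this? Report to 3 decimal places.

Since u(0) = 0, the lottery's EU is 0.76·1000^α.
Setting u(460) equal to that: 460^α = 0.76·1000^α ⇒ (460/1000)^α = 0.76.
Taking logs: α·ln(460/1000) = ln(0.76), so α = -0.274437 / -0.776529 ≈ 0.353.

α ≈ 0.353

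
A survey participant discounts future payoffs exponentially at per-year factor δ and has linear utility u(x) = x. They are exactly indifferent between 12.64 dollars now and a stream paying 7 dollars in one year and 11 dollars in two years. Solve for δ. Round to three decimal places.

The stream is worth 7δ + 11δ² today, so 7δ + 11δ² = 12.64.
So 11δ² + 7δ − 12.64 = 0.
δ = (−7 + √(7² + 4·11·12.64)) / (2·11) = (−7 + √605.16) / 22 ≈ 0.800.

δ ≈ 0.800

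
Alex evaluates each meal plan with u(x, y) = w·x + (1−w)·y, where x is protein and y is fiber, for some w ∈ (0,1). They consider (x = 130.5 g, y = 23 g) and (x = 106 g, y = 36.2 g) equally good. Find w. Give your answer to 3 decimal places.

Equating utilities: w·130.5 + (1−w)·23 = w·106 + (1−w)·36.2.
Collecting terms: w·24.5 = (1−w)·13.2.
So w/(1−w) = 13.2/24.5 = 0.5388, giving w = 13.2/(24.5+13.2) = 0.350.

w = 0.350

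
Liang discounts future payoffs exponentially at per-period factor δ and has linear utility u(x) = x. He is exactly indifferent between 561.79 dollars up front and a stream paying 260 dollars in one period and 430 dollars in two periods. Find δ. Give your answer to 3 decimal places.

δ ≈ 0.880

Equating present values: 561.79 = 260δ + 430δ².
So 430δ² + 260δ − 561.79 = 0.
The positive root is δ = [−260 + √(260² + 4·430·561.79)] / (2·430) = (−260 + 1016.798)/860 ≈ 0.880.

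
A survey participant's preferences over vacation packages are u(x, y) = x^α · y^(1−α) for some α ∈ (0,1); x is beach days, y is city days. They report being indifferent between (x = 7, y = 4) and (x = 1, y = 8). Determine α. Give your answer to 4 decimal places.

Set the two utilities equal: 7^α·4^(1−α) = 1^α·8^(1−α).
Rearrange to (7/1)^α = (8/4)^(1−α) and take logs: α·1.9459101 = (1−α)·0.6931472.
With A = 1.9459101 and B = 0.6931472: α·A = (1−α)·B, so α = B/(A+B) = 0.6931472/2.6390573 ≈ 0.2626.

α ≈ 0.2626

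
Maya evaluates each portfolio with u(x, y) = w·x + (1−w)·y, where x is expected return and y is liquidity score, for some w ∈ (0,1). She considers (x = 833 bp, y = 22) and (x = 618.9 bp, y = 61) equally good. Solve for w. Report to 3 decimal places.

w = 0.154

Equating utilities: w·833 + (1−w)·22 = w·618.9 + (1−w)·61.
w·(833−618.9) = (1−w)·(61−22), i.e. w·214.1 = (1−w)·39.
The marginal rate of substitution is 39/214.1, so w = 39/(214.1+39) = 0.154.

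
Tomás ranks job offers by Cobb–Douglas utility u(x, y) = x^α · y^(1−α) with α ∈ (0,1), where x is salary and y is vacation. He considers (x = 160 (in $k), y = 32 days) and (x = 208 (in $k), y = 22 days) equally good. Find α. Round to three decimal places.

α ≈ 0.588

Indifference: 160^α · 32^(1−α) = 208^α · 22^(1−α).
Rearrange to (160/208)^α = (22/32)^(1−α) and take logs: α·-0.262364 = (1−α)·-0.374693.
Thus α·(-0.637057) = -0.374693, so α = -0.374693/-0.637057 ≈ 0.588.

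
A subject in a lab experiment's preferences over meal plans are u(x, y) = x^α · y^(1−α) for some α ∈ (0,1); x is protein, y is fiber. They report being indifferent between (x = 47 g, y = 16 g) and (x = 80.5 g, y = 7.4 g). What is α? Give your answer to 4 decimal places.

α ≈ 0.5890

Indifference: 47^α · 16^(1−α) = 80.5^α · 7.4^(1−α).
(47/80.5)^α = (7.4/16)^(1−α); take logs: α·ln(47/80.5) = (1−α)·ln(7.4/16), i.e. α·-0.5381096 = (1−α)·-0.7711087.
With A = -0.5381096 and B = -0.7711087: α·A = (1−α)·B, so α = B/(A+B) = -0.7711087/-1.3092183 ≈ 0.5890.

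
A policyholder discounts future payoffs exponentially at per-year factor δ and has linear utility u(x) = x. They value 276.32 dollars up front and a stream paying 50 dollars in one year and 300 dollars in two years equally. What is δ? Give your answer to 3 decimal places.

Present value of the stream is 50·δ + 300·δ². Indifference gives 50δ + 300δ² = 276.32.
So 300δ² + 50δ − 276.32 = 0.
The positive root is δ = [−50 + √(50² + 4·300·276.32)] / (2·300) = (−50 + 578.000)/600 ≈ 0.880.

δ ≈ 0.880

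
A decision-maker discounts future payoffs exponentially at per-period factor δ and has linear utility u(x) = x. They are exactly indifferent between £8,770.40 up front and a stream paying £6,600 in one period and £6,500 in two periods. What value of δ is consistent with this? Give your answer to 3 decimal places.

δ ≈ 0.760

The stream is worth 6600δ + 6500δ² today, so 6600δ + 6500δ² = 8770.40.
That is, 6500δ² + 6600δ − 8770.40 = 0, a quadratic in δ.
By the quadratic formula (taking the positive root), δ = (−6600 + √271590400.00) / 13000 ≈ 0.760.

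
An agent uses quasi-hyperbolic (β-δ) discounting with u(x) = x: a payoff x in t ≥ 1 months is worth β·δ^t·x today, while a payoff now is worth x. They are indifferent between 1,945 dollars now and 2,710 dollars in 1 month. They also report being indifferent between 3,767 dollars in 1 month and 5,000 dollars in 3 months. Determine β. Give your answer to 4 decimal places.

Both payoffs in the second observation are in the future, so β drops out: δ^1·3767 = δ^3·5000 ⇒ δ^2 = 3767/5000 = 0.75340, so δ = 0.86799.
The first indifference: 1945 = β·δ·2710, so β = 1945/(δ·2710) = 1945/(0.86799·2710) ≈ 0.8269.

β ≈ 0.8269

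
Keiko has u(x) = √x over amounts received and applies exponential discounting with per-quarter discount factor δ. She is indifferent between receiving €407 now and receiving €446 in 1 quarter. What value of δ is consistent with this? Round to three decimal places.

δ ≈ 0.955

Indifference means u(407) = δ · u(446), so δ = u(407)/u(446).
Since u(x) = √x, δ = √(407/446) = 0.95528.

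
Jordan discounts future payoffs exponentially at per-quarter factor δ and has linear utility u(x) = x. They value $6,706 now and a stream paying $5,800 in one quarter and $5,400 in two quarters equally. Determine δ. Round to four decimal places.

δ ≈ 0.7000

Present value of the stream is 5800·δ + 5400·δ². Indifference gives 5800δ + 5400δ² = 6706.
That is, 5400δ² + 5800δ − 6706 = 0, a quadratic in δ.
δ = (−5800 + √(5800² + 4·5400·6706)) / (2·5400) = (−5800 + √178489600.00) / 10800 ≈ 0.7000.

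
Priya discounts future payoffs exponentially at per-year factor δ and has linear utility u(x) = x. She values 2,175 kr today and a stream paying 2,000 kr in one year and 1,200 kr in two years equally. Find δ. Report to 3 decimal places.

δ ≈ 0.750

Equating present values: 2175 = 2000δ + 1200δ².
Rearranged: 1200δ² + 2000δ − 2175 = 0.
By the quadratic formula (taking the positive root), δ = (−2000 + √14440000.00) / 2400 ≈ 0.750.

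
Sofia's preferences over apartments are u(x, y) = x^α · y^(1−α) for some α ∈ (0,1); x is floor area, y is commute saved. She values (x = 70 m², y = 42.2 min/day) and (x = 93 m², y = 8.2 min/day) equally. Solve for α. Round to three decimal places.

α ≈ 0.852

The Cobb–Douglas utilities coincide, so 70^α·42.2^(1−α) = 93^α·8.2^(1−α).
Taking logs: α·ln 70 + (1−α)·ln 42.2 = α·ln 93 + (1−α)·ln 8.2, i.e. α·-0.284104 = (1−α)·-1.638286.
With A = -0.284104 and B = -1.638286: α·A = (1−α)·B, so α = B/(A+B) = -1.638286/-1.922390 ≈ 0.852.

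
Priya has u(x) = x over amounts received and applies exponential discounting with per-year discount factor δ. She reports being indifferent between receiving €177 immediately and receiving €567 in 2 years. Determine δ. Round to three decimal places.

δ ≈ 0.559

Equating discounted utilities: u(177) = δ^2·u(567) ⇒ δ^2 = u(177)/u(567).
With u(x) = x: δ^2 = 177/567 = 0.31217.
So δ = 0.31217^(1/2) ≈ 0.559.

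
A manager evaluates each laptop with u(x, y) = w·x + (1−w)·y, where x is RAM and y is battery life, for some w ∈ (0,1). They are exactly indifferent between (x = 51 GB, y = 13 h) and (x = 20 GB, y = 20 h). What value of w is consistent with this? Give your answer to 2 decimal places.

w = 0.18

Equating utilities: w·51 + (1−w)·13 = w·20 + (1−w)·20.
w·(51−20) = (1−w)·(20−13), i.e. w·31 = (1−w)·7.
The marginal rate of substitution is 7/31, so w = 7/(31+7) = 0.18.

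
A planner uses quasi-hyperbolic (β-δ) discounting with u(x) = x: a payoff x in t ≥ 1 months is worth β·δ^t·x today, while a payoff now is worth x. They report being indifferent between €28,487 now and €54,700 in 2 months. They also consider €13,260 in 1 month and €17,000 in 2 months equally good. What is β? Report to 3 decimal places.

From the later pair, β·δ^1·13260 = β·δ^2·17000; dividing through, δ = 13260/17000 = 0.78000.
Substituting δ into 28487 = β·δ^2·54700: β = 28487/(33279.480) ≈ 0.856.

β ≈ 0.856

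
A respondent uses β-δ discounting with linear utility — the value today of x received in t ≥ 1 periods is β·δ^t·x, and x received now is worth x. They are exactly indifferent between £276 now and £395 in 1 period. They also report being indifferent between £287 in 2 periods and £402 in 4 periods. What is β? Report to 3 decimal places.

The second indifference involves only future payoffs, so β cancels: β·δ^2·287 = β·δ^4·402, giving δ^2 = 287/402 = 0.71393, so δ = 0.84494.
Now use the now-vs-future pair: 276 = β·δ·395 gives β = 276/(0.84494·395) ≈ 0.827.

β ≈ 0.827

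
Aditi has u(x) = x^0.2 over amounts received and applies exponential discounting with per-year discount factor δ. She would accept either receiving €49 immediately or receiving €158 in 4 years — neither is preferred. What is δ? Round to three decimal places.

Equating discounted utilities: u(49) = δ^4·u(158) ⇒ δ^4 = u(49)/u(158).
Since u(x) = x^0.2, δ^4 = (49/158)^0.2 = 0.31013^0.2 = 0.79124.
Hence δ = (0.79124)^(1/4) = 0.94314.

δ ≈ 0.943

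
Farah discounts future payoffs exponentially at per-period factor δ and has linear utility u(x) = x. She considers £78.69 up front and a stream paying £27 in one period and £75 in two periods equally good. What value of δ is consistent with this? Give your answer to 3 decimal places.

δ ≈ 0.860

The stream is worth 27δ + 75δ² today, so 27δ + 75δ² = 78.69.
That is, 75δ² + 27δ − 78.69 = 0, a quadratic in δ.
By the quadratic formula (taking the positive root), δ = (−27 + √24336.00) / 150 ≈ 0.860.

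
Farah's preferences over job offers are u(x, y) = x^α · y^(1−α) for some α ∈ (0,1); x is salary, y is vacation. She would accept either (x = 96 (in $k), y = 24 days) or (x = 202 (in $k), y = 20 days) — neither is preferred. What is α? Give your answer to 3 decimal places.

The Cobb–Douglas utilities coincide, so 96^α·24^(1−α) = 202^α·20^(1−α).
(96/202)^α = (20/24)^(1−α); take logs: α·ln(96/202) = (1−α)·ln(20/24), i.e. α·-0.743920 = (1−α)·-0.182322.
Thus α·(-0.926242) = -0.182322, so α = -0.182322/-0.926242 ≈ 0.197.

α ≈ 0.197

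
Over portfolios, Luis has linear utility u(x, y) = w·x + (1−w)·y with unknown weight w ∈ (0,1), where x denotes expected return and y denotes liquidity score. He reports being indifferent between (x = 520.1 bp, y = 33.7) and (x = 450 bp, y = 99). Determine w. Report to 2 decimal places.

Indifference: w·520.1 + (1−w)·33.7 = w·450 + (1−w)·99.
w·(520.1−450) = (1−w)·(99−33.7), i.e. w·70.1 = (1−w)·65.3.
Hence w = 65.3/(70.1+65.3) = 65.3/135.4 = 0.48.

w = 0.48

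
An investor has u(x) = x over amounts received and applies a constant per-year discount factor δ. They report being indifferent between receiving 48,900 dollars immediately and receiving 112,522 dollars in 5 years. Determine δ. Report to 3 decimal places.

δ ≈ 0.846

Indifference means u(48900) = δ^5 · u(112522), so δ^5 = u(48900)/u(112522).
With u(x) = x: δ^5 = 48900/112522 = 0.43458.
Hence δ = (0.43458)^(1/5) = 0.84648.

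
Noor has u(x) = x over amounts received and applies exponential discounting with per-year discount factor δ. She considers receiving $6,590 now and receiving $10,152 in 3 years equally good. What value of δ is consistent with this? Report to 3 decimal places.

δ ≈ 0.866

Indifference means u(6590) = δ^3 · u(10152), so δ^3 = u(6590)/u(10152).
With u(x) = x: δ^3 = 6590/10152 = 0.64913.
Hence δ = (0.64913)^(1/3) = 0.86585.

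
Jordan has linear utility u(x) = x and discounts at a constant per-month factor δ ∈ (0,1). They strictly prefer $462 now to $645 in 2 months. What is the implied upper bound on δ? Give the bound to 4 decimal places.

Comparing present values: 462 > δ^2·645.
So δ^2 < 462/645 = 0.71628; taking the square root of both positive sides preserves the inequality.
δ < 0.71628^(1/2) = 0.8463.

δ < 0.8463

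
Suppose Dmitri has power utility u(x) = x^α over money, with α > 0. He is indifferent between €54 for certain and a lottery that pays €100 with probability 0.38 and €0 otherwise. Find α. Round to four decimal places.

α ≈ 1.5703

The lottery's expected utility is 0.38·u(100) + 0.62·u(0) = 0.38·100^α (since u(0) = 0 for α > 0).
Equating: 54^α = 0.38·100^α, i.e. 0.5400^α = 0.38.
Take logs: α = ln 0.38 / ln(54/100) ≈ 1.570279.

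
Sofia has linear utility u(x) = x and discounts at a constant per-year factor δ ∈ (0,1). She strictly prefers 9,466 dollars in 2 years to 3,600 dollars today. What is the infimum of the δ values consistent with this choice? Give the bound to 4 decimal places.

δ > 0.6167

Under u(x) = x this choice says 3600 < δ^2·9466.
Hence δ^2 > 3600/9466 = 0.38031, and x ↦ x^(1/2) is increasing on (0,∞).
δ > (3600/9466)^(1/2) ≈ 0.6167.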